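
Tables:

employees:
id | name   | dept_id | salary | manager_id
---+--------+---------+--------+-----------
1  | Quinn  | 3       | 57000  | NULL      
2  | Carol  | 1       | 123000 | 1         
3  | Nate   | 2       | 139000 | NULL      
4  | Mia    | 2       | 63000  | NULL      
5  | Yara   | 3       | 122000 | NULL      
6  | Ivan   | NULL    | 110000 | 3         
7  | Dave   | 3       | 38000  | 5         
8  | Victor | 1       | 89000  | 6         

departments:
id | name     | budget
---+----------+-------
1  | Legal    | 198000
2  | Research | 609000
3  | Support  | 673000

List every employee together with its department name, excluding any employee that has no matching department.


INNER JOIN keeps only employees rows whose dept_id matches an id in departments. Walk through each employee:
  - employee 1 (Quinn): dept_id=3 -> matches Support
  - employee 2 (Carol): dept_id=1 -> matches Legal
  - employee 3 (Nate): dept_id=2 -> matches Research
  - employee 4 (Mia): dept_id=2 -> matches Research
  - employee 5 (Yara): dept_id=3 -> matches Support
  - employee 6 (Ivan): dept_id=NULL, no match -> dropped
  - employee 7 (Dave): dept_id=3 -> matches Support
  - employee 8 (Victor): dept_id=1 -> matches Legal
So 1 of 8 rows is dropped.

SQL:
SELECT a.name, b.name AS department
FROM employees a
INNER JOIN departments b ON a.dept_id = b.id

Result:
name   | department
-------+-----------
Quinn  | Support   
Carol  | Legal     
Nate   | Research  
Mia    | Research  
Yara   | Support   
Dave   | Support   
Victor | Legal     


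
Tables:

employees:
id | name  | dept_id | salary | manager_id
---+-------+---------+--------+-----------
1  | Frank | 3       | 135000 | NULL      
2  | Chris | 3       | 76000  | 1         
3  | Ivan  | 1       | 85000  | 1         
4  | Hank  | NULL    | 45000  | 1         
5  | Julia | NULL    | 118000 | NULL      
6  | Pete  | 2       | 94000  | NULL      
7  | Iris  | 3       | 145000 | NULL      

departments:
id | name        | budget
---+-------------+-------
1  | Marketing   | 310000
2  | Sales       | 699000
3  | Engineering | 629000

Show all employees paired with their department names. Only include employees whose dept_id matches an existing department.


INNER JOIN keeps only employees rows whose dept_id matches an id in departments. Walk through each employee:
  - employee 1 (Frank): dept_id=3 -> matches Engineering
  - employee 2 (Chris): dept_id=3 -> matches Engineering
  - employee 3 (Ivan): dept_id=1 -> matches Marketing
  - employee 4 (Hank): dept_id=NULL, no match -> dropped
  - employee 5 (Julia): dept_id=NULL, no match -> dropped
  - employee 6 (Pete): dept_id=2 -> matches Sales
  - employee 7 (Iris): dept_id=3 -> matches Engineering
So 2 of 7 rows are dropped.

SQL:
SELECT a.name, b.name AS department
FROM employees a
INNER JOIN departments b ON a.dept_id = b.id

Result:
name  | department 
------+------------
Frank | Engineering
Chris | Engineering
Ivan  | Marketing  
Pete  | Sales      
Iris  | Engineering


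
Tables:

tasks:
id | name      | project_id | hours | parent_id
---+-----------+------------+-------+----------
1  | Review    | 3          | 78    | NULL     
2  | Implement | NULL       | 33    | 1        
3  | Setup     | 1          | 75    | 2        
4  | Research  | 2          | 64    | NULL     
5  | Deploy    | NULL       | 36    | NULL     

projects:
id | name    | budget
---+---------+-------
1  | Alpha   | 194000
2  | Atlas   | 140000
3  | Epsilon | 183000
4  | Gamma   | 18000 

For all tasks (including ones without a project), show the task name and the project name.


LEFT JOIN keeps every row from tasks (the left table); where project_id has no match in projects, the project columns become NULL. Walk through each task:
  - task 1 (Review): project_id=3 -> matches Epsilon
  - task 2 (Implement): project_id=NULL, no match -> kept with NULL
  - task 3 (Setup): project_id=1 -> matches Alpha
  - task 4 (Research): project_id=2 -> matches Atlas
  - task 5 (Deploy): project_id=NULL, no match -> kept with NULL
All 5 rows appear; 2 have NULL project.

SQL:
SELECT a.name, b.name AS project
FROM tasks a
LEFT JOIN projects b ON a.project_id = b.id

Result:
name      | project
----------+--------
Review    | Epsilon
Implement | NULL   
Setup     | Alpha  
Research  | Atlas  
Deploy    | NULL   


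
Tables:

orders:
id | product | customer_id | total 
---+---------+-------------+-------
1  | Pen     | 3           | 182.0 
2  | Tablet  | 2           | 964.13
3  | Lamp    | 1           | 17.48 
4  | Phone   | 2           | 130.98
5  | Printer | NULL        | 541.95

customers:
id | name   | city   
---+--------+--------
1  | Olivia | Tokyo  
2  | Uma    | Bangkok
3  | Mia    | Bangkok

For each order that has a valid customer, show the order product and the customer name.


INNER JOIN keeps only orders rows whose customer_id matches an id in customers. Walk through each order:
  - order 1 (Pen): customer_id=3 -> matches Mia
  - order 2 (Tablet): customer_id=2 -> matches Uma
  - order 3 (Lamp): customer_id=1 -> matches Olivia
  - order 4 (Phone): customer_id=2 -> matches Uma
  - order 5 (Printer): customer_id=NULL, no match -> dropped
So 1 of 5 rows is dropped.

SQL:
SELECT a.product, b.name AS customer
FROM orders a
INNER JOIN customers b ON a.customer_id = b.id

Result:
product | customer
--------+---------
Pen     | Mia     
Tablet  | Uma     
Lamp    | Olivia  
Phone   | Uma     


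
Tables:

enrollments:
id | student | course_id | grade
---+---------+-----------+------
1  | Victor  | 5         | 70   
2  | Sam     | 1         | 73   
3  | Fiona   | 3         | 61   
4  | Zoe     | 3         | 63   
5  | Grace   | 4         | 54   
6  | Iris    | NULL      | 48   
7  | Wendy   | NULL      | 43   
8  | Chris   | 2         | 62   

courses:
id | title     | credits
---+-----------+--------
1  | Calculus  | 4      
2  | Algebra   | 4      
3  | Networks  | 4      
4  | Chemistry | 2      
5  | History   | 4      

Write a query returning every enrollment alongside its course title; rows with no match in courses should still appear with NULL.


LEFT JOIN keeps every row from enrollments (the left table); where course_id has no match in courses, the course columns become NULL. Walk through each enrollment:
  - enrollment 1 (Victor): course_id=5 -> matches History
  - enrollment 2 (Sam): course_id=1 -> matches Calculus
  - enrollment 3 (Fiona): course_id=3 -> matches Networks
  - enrollment 4 (Zoe): course_id=3 -> matches Networks
  - enrollment 5 (Grace): course_id=4 -> matches Chemistry
  - enrollment 6 (Iris): course_id=NULL, no match -> kept with NULL
  - enrollment 7 (Wendy): course_id=NULL, no match -> kept with NULL
  - enrollment 8 (Chris): course_id=2 -> matches Algebra
All 8 rows appear; 2 have NULL course.

SQL:
SELECT a.student, b.title AS course
FROM enrollments a
LEFT JOIN courses b ON a.course_id = b.id

Result:
student | course   
--------+----------
Victor  | History  
Sam     | Calculus 
Fiona   | Networks 
Zoe     | Networks 
Grace   | Chemistry
Iris    | NULL     
Wendy   | NULL     
Chris   | Algebra  


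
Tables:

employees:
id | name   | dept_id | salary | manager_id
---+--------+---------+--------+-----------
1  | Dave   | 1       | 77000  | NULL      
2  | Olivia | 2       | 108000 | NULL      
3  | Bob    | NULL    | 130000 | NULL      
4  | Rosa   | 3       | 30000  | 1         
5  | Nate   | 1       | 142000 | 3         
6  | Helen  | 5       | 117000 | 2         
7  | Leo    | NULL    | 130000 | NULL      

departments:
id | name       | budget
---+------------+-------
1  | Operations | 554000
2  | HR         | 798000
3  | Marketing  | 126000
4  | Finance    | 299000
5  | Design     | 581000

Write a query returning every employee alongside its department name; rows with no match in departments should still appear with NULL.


LEFT JOIN keeps every row from employees (the left table); where dept_id has no match in departments, the department columns become NULL. Walk through each employee:
  - employee 1 (Dave): dept_id=1 -> matches Operations
  - employee 2 (Olivia): dept_id=2 -> matches HR
  - employee 3 (Bob): dept_id=NULL, no match -> kept with NULL
  - employee 4 (Rosa): dept_id=3 -> matches Marketing
  - employee 5 (Nate): dept_id=1 -> matches Operations
  - employee 6 (Helen): dept_id=5 -> matches Design
  - employee 7 (Leo): dept_id=NULL, no match -> kept with NULL
All 7 rows appear; 2 have NULL department.

SQL:
SELECT a.name, b.name AS department
FROM employees a
LEFT JOIN departments b ON a.dept_id = b.id

Result:
name   | department
-------+-----------
Dave   | Operations
Olivia | HR        
Bob    | NULL      
Rosa   | Marketing 
Nate   | Operations
Helen  | Design    
Leo    | NULL      


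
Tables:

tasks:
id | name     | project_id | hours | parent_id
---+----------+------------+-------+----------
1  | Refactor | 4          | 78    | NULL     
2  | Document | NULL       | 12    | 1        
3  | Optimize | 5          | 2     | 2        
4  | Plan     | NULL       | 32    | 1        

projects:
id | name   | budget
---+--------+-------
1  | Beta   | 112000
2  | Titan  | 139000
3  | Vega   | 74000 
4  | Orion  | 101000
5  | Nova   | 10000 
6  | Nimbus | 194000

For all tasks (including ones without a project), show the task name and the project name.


LEFT JOIN keeps every row from tasks (the left table); where project_id has no match in projects, the project columns become NULL. Walk through each task:
  - task 1 (Refactor): project_id=4 -> matches Orion
  - task 2 (Document): project_id=NULL, no match -> kept with NULL
  - task 3 (Optimize): project_id=5 -> matches Nova
  - task 4 (Plan): project_id=NULL, no match -> kept with NULL
All 4 rows appear; 2 have NULL project.

SQL:
SELECT a.name, b.name AS project
FROM tasks a
LEFT JOIN projects b ON a.project_id = b.id

Result:
name     | project
---------+--------
Refactor | Orion  
Document | NULL   
Optimize | Nova   
Plan     | NULL   


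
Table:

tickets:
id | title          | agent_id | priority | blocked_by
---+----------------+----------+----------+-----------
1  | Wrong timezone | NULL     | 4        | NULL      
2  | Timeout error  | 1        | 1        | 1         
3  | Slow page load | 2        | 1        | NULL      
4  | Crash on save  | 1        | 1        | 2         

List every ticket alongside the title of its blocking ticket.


This is a self-join: tickets is joined to a second copy of itself, matching each row's blocked_by to another row's id. Use LEFT JOIN so rows with blocked_by=NULL are kept.
  - ticket 1 (Wrong timezone): blocked_by=NULL -> NULL
  - ticket 2 (Timeout error): blocked_by=1 -> Wrong timezone
  - ticket 3 (Slow page load): blocked_by=NULL -> NULL
  - ticket 4 (Crash on save): blocked_by=2 -> Timeout error

SQL:
SELECT a.title AS item, b.title AS blocked_by
FROM tickets a
LEFT JOIN tickets b ON a.blocked_by = b.id

Result:
item           | blocked_by    
---------------+---------------
Wrong timezone | NULL          
Timeout error  | Wrong timezone
Slow page load | NULL          
Crash on save  | Timeout error 


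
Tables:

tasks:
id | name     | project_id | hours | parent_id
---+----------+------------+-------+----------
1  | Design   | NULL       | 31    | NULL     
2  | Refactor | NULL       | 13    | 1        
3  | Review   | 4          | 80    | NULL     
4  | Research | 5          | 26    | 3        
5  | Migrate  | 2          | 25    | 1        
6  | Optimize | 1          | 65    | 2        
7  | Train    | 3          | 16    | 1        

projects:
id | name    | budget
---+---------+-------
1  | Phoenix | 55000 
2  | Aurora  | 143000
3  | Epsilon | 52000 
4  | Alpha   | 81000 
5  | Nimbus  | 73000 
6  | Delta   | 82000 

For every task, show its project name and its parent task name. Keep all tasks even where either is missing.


Two LEFT JOINs from the same base table tasks: one to projects via project_id, one to tasks itself via parent_id. Both are LEFT so every task is preserved.
Match against projects:
  - task 1 (Design): project_id=NULL, no match -> kept with NULL
  - task 2 (Refactor): project_id=NULL, no match -> kept with NULL
  - task 3 (Review): project_id=4 -> matches Alpha
  - task 4 (Research): project_id=5 -> matches Nimbus
  - task 5 (Migrate): project_id=2 -> matches Aurora
  - task 6 (Optimize): project_id=1 -> matches Phoenix
  - task 7 (Train): project_id=3 -> matches Epsilon
Match against tasks (self):
  - task 1 (Design): parent_id=NULL -> NULL
  - task 2 (Refactor): parent_id=1 -> Design
  - task 3 (Review): parent_id=NULL -> NULL
  - task 4 (Research): parent_id=3 -> Review
  - task 5 (Migrate): parent_id=1 -> Design
  - task 6 (Optimize): parent_id=2 -> Refactor
  - task 7 (Train): parent_id=1 -> Design

SQL:
SELECT a.name, b.name AS project, c.name AS parent
FROM tasks a
LEFT JOIN projects b ON a.project_id = b.id
LEFT JOIN tasks c ON a.parent_id = c.id

Result:
name     | project | parent  
---------+---------+---------
Design   | NULL    | NULL    
Refactor | NULL    | Design  
Review   | Alpha   | NULL    
Research | Nimbus  | Review  
Migrate  | Aurora  | Design  
Optimize | Phoenix | Refactor
Train    | Epsilon | Design  


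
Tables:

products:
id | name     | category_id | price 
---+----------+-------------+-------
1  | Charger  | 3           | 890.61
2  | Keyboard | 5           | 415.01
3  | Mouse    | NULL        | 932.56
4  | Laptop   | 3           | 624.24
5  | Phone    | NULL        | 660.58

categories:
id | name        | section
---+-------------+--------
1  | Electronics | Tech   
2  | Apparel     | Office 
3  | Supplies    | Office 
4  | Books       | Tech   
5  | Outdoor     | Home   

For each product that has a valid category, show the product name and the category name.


INNER JOIN keeps only products rows whose category_id matches an id in categories. Walk through each product:
  - product 1 (Charger): category_id=3 -> matches Supplies
  - product 2 (Keyboard): category_id=5 -> matches Outdoor
  - product 3 (Mouse): category_id=NULL, no match -> dropped
  - product 4 (Laptop): category_id=3 -> matches Supplies
  - product 5 (Phone): category_id=NULL, no match -> dropped
So 2 of 5 rows are dropped.

SQL:
SELECT a.name, b.name AS category
FROM products a
INNER JOIN categories b ON a.category_id = b.id

Result:
name     | category
---------+---------
Charger  | Supplies
Keyboard | Outdoor 
Laptop   | Supplies


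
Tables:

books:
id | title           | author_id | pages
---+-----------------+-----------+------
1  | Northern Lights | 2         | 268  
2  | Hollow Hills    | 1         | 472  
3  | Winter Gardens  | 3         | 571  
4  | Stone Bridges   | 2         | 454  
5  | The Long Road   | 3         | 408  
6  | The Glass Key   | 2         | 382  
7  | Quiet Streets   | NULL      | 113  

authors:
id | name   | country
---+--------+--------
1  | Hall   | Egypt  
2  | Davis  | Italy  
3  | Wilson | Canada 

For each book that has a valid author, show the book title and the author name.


INNER JOIN keeps only books rows whose author_id matches an id in authors. Walk through each book:
  - book 1 (Northern Lights): author_id=2 -> matches Davis
  - book 2 (Hollow Hills): author_id=1 -> matches Hall
  - book 3 (Winter Gardens): author_id=3 -> matches Wilson
  - book 4 (Stone Bridges): author_id=2 -> matches Davis
  - book 5 (The Long Road): author_id=3 -> matches Wilson
  - book 6 (The Glass Key): author_id=2 -> matches Davis
  - book 7 (Quiet Streets): author_id=NULL, no match -> dropped
So 1 of 7 rows is dropped.

SQL:
SELECT a.title, b.name AS author
FROM books a
INNER JOIN authors b ON a.author_id = b.id

Result:
title           | author
----------------+-------
Northern Lights | Davis 
Hollow Hills    | Hall  
Winter Gardens  | Wilson
Stone Bridges   | Davis 
The Long Road   | Wilson
The Glass Key   | Davis 


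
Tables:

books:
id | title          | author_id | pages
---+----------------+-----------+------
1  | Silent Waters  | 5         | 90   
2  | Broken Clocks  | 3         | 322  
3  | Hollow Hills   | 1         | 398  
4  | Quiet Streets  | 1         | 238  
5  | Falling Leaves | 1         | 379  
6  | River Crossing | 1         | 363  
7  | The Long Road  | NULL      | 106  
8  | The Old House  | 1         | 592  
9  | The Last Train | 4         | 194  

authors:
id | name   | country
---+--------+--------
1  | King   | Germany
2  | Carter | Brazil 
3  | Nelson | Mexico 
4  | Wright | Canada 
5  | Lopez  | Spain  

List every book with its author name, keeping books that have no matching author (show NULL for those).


LEFT JOIN keeps every row from books (the left table); where author_id has no match in authors, the author columns become NULL. Walk through each book:
  - book 1 (Silent Waters): author_id=5 -> matches Lopez
  - book 2 (Broken Clocks): author_id=3 -> matches Nelson
  - book 3 (Hollow Hills): author_id=1 -> matches King
  - book 4 (Quiet Streets): author_id=1 -> matches King
  - book 5 (Falling Leaves): author_id=1 -> matches King
  - book 6 (River Crossing): author_id=1 -> matches King
  - book 7 (The Long Road): author_id=NULL, no match -> kept with NULL
  - book 8 (The Old House): author_id=1 -> matches King
  - book 9 (The Last Train): author_id=4 -> matches Wright
All 9 rows appear; 1 has NULL author.

SQL:
SELECT a.title, b.name AS author
FROM books a
LEFT JOIN authors b ON a.author_id = b.id

Result:
title          | author
---------------+-------
Silent Waters  | Lopez 
Broken Clocks  | Nelson
Hollow Hills   | King  
Quiet Streets  | King  
Falling Leaves | King  
River Crossing | King  
The Long Road  | NULL  
The Old House  | King  
The Last Train | Wright


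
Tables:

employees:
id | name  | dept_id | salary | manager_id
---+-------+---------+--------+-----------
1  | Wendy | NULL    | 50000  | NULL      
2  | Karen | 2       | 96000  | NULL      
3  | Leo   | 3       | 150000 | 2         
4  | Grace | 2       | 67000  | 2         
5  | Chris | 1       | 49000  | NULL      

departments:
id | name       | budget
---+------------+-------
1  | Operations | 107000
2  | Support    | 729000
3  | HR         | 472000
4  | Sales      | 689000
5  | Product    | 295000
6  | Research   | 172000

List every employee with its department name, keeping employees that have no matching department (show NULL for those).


LEFT JOIN keeps every row from employees (the left table); where dept_id has no match in departments, the department columns become NULL. Walk through each employee:
  - employee 1 (Wendy): dept_id=NULL, no match -> kept with NULL
  - employee 2 (Karen): dept_id=2 -> matches Support
  - employee 3 (Leo): dept_id=3 -> matches HR
  - employee 4 (Grace): dept_id=2 -> matches Support
  - employee 5 (Chris): dept_id=1 -> matches Operations
All 5 rows appear; 1 has NULL department.

SQL:
SELECT a.name, b.name AS department
FROM employees a
LEFT JOIN departments b ON a.dept_id = b.id

Result:
name  | department
------+-----------
Wendy | NULL      
Karen | Support   
Leo   | HR        
Grace | Support   
Chris | Operations


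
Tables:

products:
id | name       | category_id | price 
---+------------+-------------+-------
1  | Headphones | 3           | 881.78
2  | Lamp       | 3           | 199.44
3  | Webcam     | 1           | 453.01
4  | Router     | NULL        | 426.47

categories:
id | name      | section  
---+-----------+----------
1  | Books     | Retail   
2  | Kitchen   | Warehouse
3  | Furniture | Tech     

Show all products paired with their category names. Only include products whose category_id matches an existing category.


INNER JOIN keeps only products rows whose category_id matches an id in categories. Walk through each product:
  - product 1 (Headphones): category_id=3 -> matches Furniture
  - product 2 (Lamp): category_id=3 -> matches Furniture
  - product 3 (Webcam): category_id=1 -> matches Books
  - product 4 (Router): category_id=NULL, no match -> dropped
So 1 of 4 rows is dropped.

SQL:
SELECT a.name, b.name AS category
FROM products a
INNER JOIN categories b ON a.category_id = b.id

Result:
name       | category 
-----------+----------
Headphones | Furniture
Lamp       | Furniture
Webcam     | Books    


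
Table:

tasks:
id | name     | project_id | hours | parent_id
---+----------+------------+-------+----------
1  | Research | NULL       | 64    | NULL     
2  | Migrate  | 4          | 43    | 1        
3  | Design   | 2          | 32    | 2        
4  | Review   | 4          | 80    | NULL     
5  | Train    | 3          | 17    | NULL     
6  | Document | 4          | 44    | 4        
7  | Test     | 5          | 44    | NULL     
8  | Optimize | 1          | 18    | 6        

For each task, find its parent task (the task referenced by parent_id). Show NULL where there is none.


This is a self-join: tasks is joined to a second copy of itself, matching each row's parent_id to another row's id. Use LEFT JOIN so rows with parent_id=NULL are kept.
  - task 1 (Research): parent_id=NULL -> NULL
  - task 2 (Migrate): parent_id=1 -> Research
  - task 3 (Design): parent_id=2 -> Migrate
  - task 4 (Review): parent_id=NULL -> NULL
  - task 5 (Train): parent_id=NULL -> NULL
  - task 6 (Document): parent_id=4 -> Review
  - task 7 (Test): parent_id=NULL -> NULL
  - task 8 (Optimize): parent_id=6 -> Document

SQL:
SELECT a.name AS item, b.name AS parent
FROM tasks a
LEFT JOIN tasks b ON a.parent_id = b.id

Result:
item     | parent  
---------+---------
Research | NULL    
Migrate  | Research
Design   | Migrate 
Review   | NULL    
Train    | NULL    
Document | Review  
Test     | NULL    
Optimize | Document


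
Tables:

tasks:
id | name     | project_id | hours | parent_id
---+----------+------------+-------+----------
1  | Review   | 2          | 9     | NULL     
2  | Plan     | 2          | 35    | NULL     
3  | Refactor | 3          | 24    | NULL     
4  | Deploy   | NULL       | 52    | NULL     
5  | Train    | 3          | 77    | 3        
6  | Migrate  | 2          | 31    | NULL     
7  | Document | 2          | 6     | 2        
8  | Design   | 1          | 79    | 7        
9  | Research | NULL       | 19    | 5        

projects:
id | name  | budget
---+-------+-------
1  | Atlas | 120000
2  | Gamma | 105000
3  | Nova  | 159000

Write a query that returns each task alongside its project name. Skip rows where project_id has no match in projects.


INNER JOIN keeps only tasks rows whose project_id matches an id in projects. Walk through each task:
  - task 1 (Review): project_id=2 -> matches Gamma
  - task 2 (Plan): project_id=2 -> matches Gamma
  - task 3 (Refactor): project_id=3 -> matches Nova
  - task 4 (Deploy): project_id=NULL, no match -> dropped
  - task 5 (Train): project_id=3 -> matches Nova
  - task 6 (Migrate): project_id=2 -> matches Gamma
  - task 7 (Document): project_id=2 -> matches Gamma
  - task 8 (Design): project_id=1 -> matches Atlas
  - task 9 (Research): project_id=NULL, no match -> dropped
So 2 of 9 rows are dropped.

SQL:
SELECT a.name, b.name AS project
FROM tasks a
INNER JOIN projects b ON a.project_id = b.id

Result:
name     | project
---------+--------
Review   | Gamma  
Plan     | Gamma  
Refactor | Nova   
Train    | Nova   
Migrate  | Gamma  
Document | Gamma  
Design   | Atlas  


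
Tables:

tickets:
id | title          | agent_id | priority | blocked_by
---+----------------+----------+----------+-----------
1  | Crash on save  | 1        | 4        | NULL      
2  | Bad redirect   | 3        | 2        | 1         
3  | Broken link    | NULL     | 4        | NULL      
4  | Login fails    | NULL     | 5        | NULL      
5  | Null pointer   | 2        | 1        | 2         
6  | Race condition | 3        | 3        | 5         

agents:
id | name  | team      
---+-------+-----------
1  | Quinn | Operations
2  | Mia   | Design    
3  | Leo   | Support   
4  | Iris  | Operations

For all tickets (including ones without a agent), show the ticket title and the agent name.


LEFT JOIN keeps every row from tickets (the left table); where agent_id has no match in agents, the agent columns become NULL. Walk through each ticket:
  - ticket 1 (Crash on save): agent_id=1 -> matches Quinn
  - ticket 2 (Bad redirect): agent_id=3 -> matches Leo
  - ticket 3 (Broken link): agent_id=NULL, no match -> kept with NULL
  - ticket 4 (Login fails): agent_id=NULL, no match -> kept with NULL
  - ticket 5 (Null pointer): agent_id=2 -> matches Mia
  - ticket 6 (Race condition): agent_id=3 -> matches Leo
All 6 rows appear; 2 have NULL agent.

SQL:
SELECT a.title, b.name AS agent
FROM tickets a
LEFT JOIN agents b ON a.agent_id = b.id

Result:
title          | agent
---------------+------
Crash on save  | Quinn
Bad redirect   | Leo  
Broken link    | NULL 
Login fails    | NULL 
Null pointer   | Mia  
Race condition | Leo  


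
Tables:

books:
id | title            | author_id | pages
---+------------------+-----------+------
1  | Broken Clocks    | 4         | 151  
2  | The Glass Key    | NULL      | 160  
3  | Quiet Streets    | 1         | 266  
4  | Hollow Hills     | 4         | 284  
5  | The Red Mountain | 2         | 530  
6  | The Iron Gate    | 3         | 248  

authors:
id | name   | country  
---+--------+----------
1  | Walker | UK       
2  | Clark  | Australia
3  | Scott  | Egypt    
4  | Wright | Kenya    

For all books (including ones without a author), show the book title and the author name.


LEFT JOIN keeps every row from books (the left table); where author_id has no match in authors, the author columns become NULL. Walk through each book:
  - book 1 (Broken Clocks): author_id=4 -> matches Wright
  - book 2 (The Glass Key): author_id=NULL, no match -> kept with NULL
  - book 3 (Quiet Streets): author_id=1 -> matches Walker
  - book 4 (Hollow Hills): author_id=4 -> matches Wright
  - book 5 (The Red Mountain): author_id=2 -> matches Clark
  - book 6 (The Iron Gate): author_id=3 -> matches Scott
All 6 rows appear; 1 has NULL author.

SQL:
SELECT a.title, b.name AS author
FROM books a
LEFT JOIN authors b ON a.author_id = b.id

Result:
title            | author
-----------------+-------
Broken Clocks    | Wright
The Glass Key    | NULL  
Quiet Streets    | Walker
Hollow Hills     | Wright
The Red Mountain | Clark 
The Iron Gate    | Scott 


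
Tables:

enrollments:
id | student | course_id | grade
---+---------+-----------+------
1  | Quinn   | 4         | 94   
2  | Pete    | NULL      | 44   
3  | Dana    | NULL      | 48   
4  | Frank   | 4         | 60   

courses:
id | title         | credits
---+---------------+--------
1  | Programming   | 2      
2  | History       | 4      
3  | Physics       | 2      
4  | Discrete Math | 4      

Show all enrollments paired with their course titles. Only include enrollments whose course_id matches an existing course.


INNER JOIN keeps only enrollments rows whose course_id matches an id in courses. Walk through each enrollment:
  - enrollment 1 (Quinn): course_id=4 -> matches Discrete Math
  - enrollment 2 (Pete): course_id=NULL, no match -> dropped
  - enrollment 3 (Dana): course_id=NULL, no match -> dropped
  - enrollment 4 (Frank): course_id=4 -> matches Discrete Math
So 2 of 4 rows are dropped.

SQL:
SELECT a.student, b.title AS course
FROM enrollments a
INNER JOIN courses b ON a.course_id = b.id

Result:
student | course       
--------+--------------
Quinn   | Discrete Math
Frank   | Discrete Math


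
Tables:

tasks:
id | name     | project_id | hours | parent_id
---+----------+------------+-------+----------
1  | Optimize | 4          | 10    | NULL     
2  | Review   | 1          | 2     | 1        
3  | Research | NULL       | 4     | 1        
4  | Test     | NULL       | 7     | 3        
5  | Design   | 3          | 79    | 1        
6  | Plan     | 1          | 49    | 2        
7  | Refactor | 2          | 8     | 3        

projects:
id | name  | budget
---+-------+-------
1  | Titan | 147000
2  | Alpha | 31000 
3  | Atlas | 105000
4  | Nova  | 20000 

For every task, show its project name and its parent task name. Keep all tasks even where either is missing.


Two LEFT JOINs from the same base table tasks: one to projects via project_id, one to tasks itself via parent_id. Both are LEFT so every task is preserved.
Match against projects:
  - task 1 (Optimize): project_id=4 -> matches Nova
  - task 2 (Review): project_id=1 -> matches Titan
  - task 3 (Research): project_id=NULL, no match -> kept with NULL
  - task 4 (Test): project_id=NULL, no match -> kept with NULL
  - task 5 (Design): project_id=3 -> matches Atlas
  - task 6 (Plan): project_id=1 -> matches Titan
  - task 7 (Refactor): project_id=2 -> matches Alpha
Match against tasks (self):
  - task 1 (Optimize): parent_id=NULL -> NULL
  - task 2 (Review): parent_id=1 -> Optimize
  - task 3 (Research): parent_id=1 -> Optimize
  - task 4 (Test): parent_id=3 -> Research
  - task 5 (Design): parent_id=1 -> Optimize
  - task 6 (Plan): parent_id=2 -> Review
  - task 7 (Refactor): parent_id=3 -> Research

SQL:
SELECT a.name, b.name AS project, c.name AS parent
FROM tasks a
LEFT JOIN projects b ON a.project_id = b.id
LEFT JOIN tasks c ON a.parent_id = c.id

Result:
name     | project | parent  
---------+---------+---------
Optimize | Nova    | NULL    
Review   | Titan   | Optimize
Research | NULL    | Optimize
Test     | NULL    | Research
Design   | Atlas   | Optimize
Plan     | Titan   | Review  
Refactor | Alpha   | Research


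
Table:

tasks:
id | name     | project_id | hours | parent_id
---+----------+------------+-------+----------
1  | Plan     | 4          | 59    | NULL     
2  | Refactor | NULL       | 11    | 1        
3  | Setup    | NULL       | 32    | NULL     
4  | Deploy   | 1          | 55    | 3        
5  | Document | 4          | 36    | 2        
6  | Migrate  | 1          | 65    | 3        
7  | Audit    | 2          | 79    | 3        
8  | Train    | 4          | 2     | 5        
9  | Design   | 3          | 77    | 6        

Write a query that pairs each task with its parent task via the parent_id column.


This is a self-join: tasks is joined to a second copy of itself, matching each row's parent_id to another row's id. Use LEFT JOIN so rows with parent_id=NULL are kept.
  - task 1 (Plan): parent_id=NULL -> NULL
  - task 2 (Refactor): parent_id=1 -> Plan
  - task 3 (Setup): parent_id=NULL -> NULL
  - task 4 (Deploy): parent_id=3 -> Setup
  - task 5 (Document): parent_id=2 -> Refactor
  - task 6 (Migrate): parent_id=3 -> Setup
  - task 7 (Audit): parent_id=3 -> Setup
  - task 8 (Train): parent_id=5 -> Document
  - task 9 (Design): parent_id=6 -> Migrate

SQL:
SELECT a.name AS item, b.name AS parent
FROM tasks a
LEFT JOIN tasks b ON a.parent_id = b.id

Result:
item     | parent  
---------+---------
Plan     | NULL    
Refactor | Plan    
Setup    | NULL    
Deploy   | Setup   
Document | Refactor
Migrate  | Setup   
Audit    | Setup   
Train    | Document
Design   | Migrate 


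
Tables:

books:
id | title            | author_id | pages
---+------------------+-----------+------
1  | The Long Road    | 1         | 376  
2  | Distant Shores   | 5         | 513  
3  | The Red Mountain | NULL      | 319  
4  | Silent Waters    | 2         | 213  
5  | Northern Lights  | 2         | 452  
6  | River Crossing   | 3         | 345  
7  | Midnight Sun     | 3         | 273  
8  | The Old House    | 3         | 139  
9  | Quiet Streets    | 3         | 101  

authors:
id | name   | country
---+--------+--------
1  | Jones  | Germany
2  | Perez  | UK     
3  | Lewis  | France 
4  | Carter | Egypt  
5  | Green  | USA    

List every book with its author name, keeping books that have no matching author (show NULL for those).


LEFT JOIN keeps every row from books (the left table); where author_id has no match in authors, the author columns become NULL. Walk through each book:
  - book 1 (The Long Road): author_id=1 -> matches Jones
  - book 2 (Distant Shores): author_id=5 -> matches Green
  - book 3 (The Red Mountain): author_id=NULL, no match -> kept with NULL
  - book 4 (Silent Waters): author_id=2 -> matches Perez
  - book 5 (Northern Lights): author_id=2 -> matches Perez
  - book 6 (River Crossing): author_id=3 -> matches Lewis
  - book 7 (Midnight Sun): author_id=3 -> matches Lewis
  - book 8 (The Old House): author_id=3 -> matches Lewis
  - book 9 (Quiet Streets): author_id=3 -> matches Lewis
All 9 rows appear; 1 has NULL author.

SQL:
SELECT a.title, b.name AS author
FROM books a
LEFT JOIN authors b ON a.author_id = b.id

Result:
title            | author
-----------------+-------
The Long Road    | Jones 
Distant Shores   | Green 
The Red Mountain | NULL  
Silent Waters    | Perez 
Northern Lights  | Perez 
River Crossing   | Lewis 
Midnight Sun     | Lewis 
The Old House    | Lewis 
Quiet Streets    | Lewis 


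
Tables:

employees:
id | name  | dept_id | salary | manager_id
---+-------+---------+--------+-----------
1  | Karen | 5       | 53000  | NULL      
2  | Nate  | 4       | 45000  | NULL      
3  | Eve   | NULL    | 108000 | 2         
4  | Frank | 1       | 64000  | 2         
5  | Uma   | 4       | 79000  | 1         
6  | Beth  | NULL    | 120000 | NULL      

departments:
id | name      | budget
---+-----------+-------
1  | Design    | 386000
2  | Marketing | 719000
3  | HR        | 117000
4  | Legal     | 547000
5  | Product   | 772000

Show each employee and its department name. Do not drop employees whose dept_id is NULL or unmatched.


LEFT JOIN keeps every row from employees (the left table); where dept_id has no match in departments, the department columns become NULL. Walk through each employee:
  - employee 1 (Karen): dept_id=5 -> matches Product
  - employee 2 (Nate): dept_id=4 -> matches Legal
  - employee 3 (Eve): dept_id=NULL, no match -> kept with NULL
  - employee 4 (Frank): dept_id=1 -> matches Design
  - employee 5 (Uma): dept_id=4 -> matches Legal
  - employee 6 (Beth): dept_id=NULL, no match -> kept with NULL
All 6 rows appear; 2 have NULL department.

SQL:
SELECT a.name, b.name AS department
FROM employees a
LEFT JOIN departments b ON a.dept_id = b.id

Result:
name  | department
------+-----------
Karen | Product   
Nate  | Legal     
Eve   | NULL      
Frank | Design    
Uma   | Legal     
Beth  | NULL      


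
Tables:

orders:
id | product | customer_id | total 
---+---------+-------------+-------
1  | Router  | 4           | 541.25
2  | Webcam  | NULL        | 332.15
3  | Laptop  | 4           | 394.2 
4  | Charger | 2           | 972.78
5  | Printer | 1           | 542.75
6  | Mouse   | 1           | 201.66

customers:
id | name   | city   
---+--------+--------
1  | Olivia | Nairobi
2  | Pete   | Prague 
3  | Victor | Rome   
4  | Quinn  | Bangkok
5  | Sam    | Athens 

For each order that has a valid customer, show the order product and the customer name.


INNER JOIN keeps only orders rows whose customer_id matches an id in customers. Walk through each order:
  - order 1 (Router): customer_id=4 -> matches Quinn
  - order 2 (Webcam): customer_id=NULL, no match -> dropped
  - order 3 (Laptop): customer_id=4 -> matches Quinn
  - order 4 (Charger): customer_id=2 -> matches Pete
  - order 5 (Printer): customer_id=1 -> matches Olivia
  - order 6 (Mouse): customer_id=1 -> matches Olivia
So 1 of 6 rows is dropped.

SQL:
SELECT a.product, b.name AS customer
FROM orders a
INNER JOIN customers b ON a.customer_id = b.id

Result:
product | customer
--------+---------
Router  | Quinn   
Laptop  | Quinn   
Charger | Pete    
Printer | Olivia  
Mouse   | Olivia  


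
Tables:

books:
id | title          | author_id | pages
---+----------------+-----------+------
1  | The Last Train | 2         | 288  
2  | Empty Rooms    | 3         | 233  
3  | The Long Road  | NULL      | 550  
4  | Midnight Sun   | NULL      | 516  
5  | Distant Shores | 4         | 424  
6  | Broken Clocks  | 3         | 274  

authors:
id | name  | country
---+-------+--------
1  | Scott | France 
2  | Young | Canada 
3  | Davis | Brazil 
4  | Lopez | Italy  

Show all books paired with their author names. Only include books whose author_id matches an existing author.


INNER JOIN keeps only books rows whose author_id matches an id in authors. Walk through each book:
  - book 1 (The Last Train): author_id=2 -> matches Young
  - book 2 (Empty Rooms): author_id=3 -> matches Davis
  - book 3 (The Long Road): author_id=NULL, no match -> dropped
  - book 4 (Midnight Sun): author_id=NULL, no match -> dropped
  - book 5 (Distant Shores): author_id=4 -> matches Lopez
  - book 6 (Broken Clocks): author_id=3 -> matches Davis
So 2 of 6 rows are dropped.

SQL:
SELECT a.title, b.name AS author
FROM books a
INNER JOIN authors b ON a.author_id = b.id

Result:
title          | author
---------------+-------
The Last Train | Young 
Empty Rooms    | Davis 
Distant Shores | Lopez 
Broken Clocks  | Davis 


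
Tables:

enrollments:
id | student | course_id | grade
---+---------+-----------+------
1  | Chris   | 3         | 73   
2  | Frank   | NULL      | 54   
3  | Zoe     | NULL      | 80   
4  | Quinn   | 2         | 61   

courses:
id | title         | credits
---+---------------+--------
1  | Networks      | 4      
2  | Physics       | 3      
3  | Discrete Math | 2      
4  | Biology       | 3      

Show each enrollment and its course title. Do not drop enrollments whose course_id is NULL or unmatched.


LEFT JOIN keeps every row from enrollments (the left table); where course_id has no match in courses, the course columns become NULL. Walk through each enrollment:
  - enrollment 1 (Chris): course_id=3 -> matches Discrete Math
  - enrollment 2 (Frank): course_id=NULL, no match -> kept with NULL
  - enrollment 3 (Zoe): course_id=NULL, no match -> kept with NULL
  - enrollment 4 (Quinn): course_id=2 -> matches Physics
All 4 rows appear; 2 have NULL course.

SQL:
SELECT a.student, b.title AS course
FROM enrollments a
LEFT JOIN courses b ON a.course_id = b.id

Result:
student | course       
--------+--------------
Chris   | Discrete Math
Frank   | NULL         
Zoe     | NULL         
Quinn   | Physics      


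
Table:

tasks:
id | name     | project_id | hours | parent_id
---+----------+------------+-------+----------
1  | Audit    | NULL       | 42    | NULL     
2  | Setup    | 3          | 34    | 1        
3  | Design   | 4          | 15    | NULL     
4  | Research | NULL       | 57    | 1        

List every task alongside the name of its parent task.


This is a self-join: tasks is joined to a second copy of itself, matching each row's parent_id to another row's id. Use LEFT JOIN so rows with parent_id=NULL are kept.
  - task 1 (Audit): parent_id=NULL -> NULL
  - task 2 (Setup): parent_id=1 -> Audit
  - task 3 (Design): parent_id=NULL -> NULL
  - task 4 (Research): parent_id=1 -> Audit

SQL:
SELECT a.name AS item, b.name AS parent
FROM tasks a
LEFT JOIN tasks b ON a.parent_id = b.id

Result:
item     | parent
---------+-------
Audit    | NULL  
Setup    | Audit 
Design   | NULL  
Research | Audit 


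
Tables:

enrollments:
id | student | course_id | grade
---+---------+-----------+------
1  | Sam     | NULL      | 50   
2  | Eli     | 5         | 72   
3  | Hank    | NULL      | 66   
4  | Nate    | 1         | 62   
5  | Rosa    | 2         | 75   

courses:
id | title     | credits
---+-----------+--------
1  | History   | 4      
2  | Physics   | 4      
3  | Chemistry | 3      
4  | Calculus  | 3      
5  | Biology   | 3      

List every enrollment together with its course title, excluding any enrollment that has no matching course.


INNER JOIN keeps only enrollments rows whose course_id matches an id in courses. Walk through each enrollment:
  - enrollment 1 (Sam): course_id=NULL, no match -> dropped
  - enrollment 2 (Eli): course_id=5 -> matches Biology
  - enrollment 3 (Hank): course_id=NULL, no match -> dropped
  - enrollment 4 (Nate): course_id=1 -> matches History
  - enrollment 5 (Rosa): course_id=2 -> matches Physics
So 2 of 5 rows are dropped.

SQL:
SELECT a.student, b.title AS course
FROM enrollments a
INNER JOIN courses b ON a.course_id = b.id

Result:
student | course 
--------+--------
Eli     | Biology
Nate    | History
Rosa    | Physics


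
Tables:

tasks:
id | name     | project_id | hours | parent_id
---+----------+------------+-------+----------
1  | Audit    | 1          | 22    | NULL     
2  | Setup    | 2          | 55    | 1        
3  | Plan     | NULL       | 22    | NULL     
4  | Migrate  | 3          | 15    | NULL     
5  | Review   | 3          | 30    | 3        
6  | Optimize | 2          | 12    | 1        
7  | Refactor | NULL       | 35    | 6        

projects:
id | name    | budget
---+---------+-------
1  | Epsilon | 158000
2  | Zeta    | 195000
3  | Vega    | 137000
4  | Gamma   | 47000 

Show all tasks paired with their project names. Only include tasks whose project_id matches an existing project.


INNER JOIN keeps only tasks rows whose project_id matches an id in projects. Walk through each task:
  - task 1 (Audit): project_id=1 -> matches Epsilon
  - task 2 (Setup): project_id=2 -> matches Zeta
  - task 3 (Plan): project_id=NULL, no match -> dropped
  - task 4 (Migrate): project_id=3 -> matches Vega
  - task 5 (Review): project_id=3 -> matches Vega
  - task 6 (Optimize): project_id=2 -> matches Zeta
  - task 7 (Refactor): project_id=NULL, no match -> dropped
So 2 of 7 rows are dropped.

SQL:
SELECT a.name, b.name AS project
FROM tasks a
INNER JOIN projects b ON a.project_id = b.id

Result:
name     | project
---------+--------
Audit    | Epsilon
Setup    | Zeta   
Migrate  | Vega   
Review   | Vega   
Optimize | Zeta   
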